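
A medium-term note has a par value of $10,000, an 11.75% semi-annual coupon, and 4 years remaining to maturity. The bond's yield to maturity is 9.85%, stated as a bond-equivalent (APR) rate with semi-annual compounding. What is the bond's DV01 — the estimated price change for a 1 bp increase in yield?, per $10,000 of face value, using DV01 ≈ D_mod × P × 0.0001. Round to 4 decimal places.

$3.3661

Periodic yield y = 0.04925.
  t   CF        PV=CF/(1+0.04925)^t    t·PV
  1       587.50       559.9238       559.9238
  2       587.50       533.6419     1,067.2838
  3       587.50       508.5937     1,525.7810
  4       587.50       484.7211     1,938.8846
  5       587.50       461.9692     2,309.8458
  6       587.50       440.2851     2,641.7107
  7       587.50       419.6189     2,937.3322
  8    10,587.50     7,207.1175    57,656.9397
  Σ                 10,615.8711    70,637.7014
P = 10,615.8711; D_Mac = 6.65397 half-year periods = 3.32699 yrs; D_mod = 3.17082 yrs.
DV01 ≈ 3.17082 × 10,615.8711 × 0.0001 = 3.366104.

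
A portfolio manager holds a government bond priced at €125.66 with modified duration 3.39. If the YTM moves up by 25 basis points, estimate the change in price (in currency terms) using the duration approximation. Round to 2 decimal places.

-€1.06

Duration approximation: ΔP/P ≈ -D_mod · Δy = -3.39 × (+0.0025) = -0.008475.
ΔP ≈ 125.66 × (-0.008475) = -1.0649685.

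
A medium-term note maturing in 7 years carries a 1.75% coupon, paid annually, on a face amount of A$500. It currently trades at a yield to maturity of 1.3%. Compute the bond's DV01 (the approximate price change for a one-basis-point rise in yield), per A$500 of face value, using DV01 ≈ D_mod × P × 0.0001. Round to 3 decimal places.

A$0.338

Periodic yield y = 0.013.
  t   CF        PV=CF/(1+0.013)^t    t·PV
  1         8.75         8.6377         8.6377
  2         8.75         8.5269        17.0537
  3         8.75         8.4174        25.2523
  4         8.75         8.3094        33.2376
  5         8.75         8.2028        41.0139
  6         8.75         8.0975        48.5850
  7       508.75       464.7702     3,253.3916
  Σ                    514.9619     3,427.1719
P = 514.9619; D_Mac = 6.65519 yrs; D_mod = 6.56979 yrs.
DV01 ≈ 6.56979 × 514.9619 × 0.0001 = 0.338319.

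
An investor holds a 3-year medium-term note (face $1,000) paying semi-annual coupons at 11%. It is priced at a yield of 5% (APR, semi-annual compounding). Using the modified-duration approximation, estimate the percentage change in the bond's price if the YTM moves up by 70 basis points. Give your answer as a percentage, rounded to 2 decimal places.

-1.82%

Periodic yield y = 0.025. Modified duration first:
  t   CF        PV=CF/(1+0.025)^t    t·PV
  1        55.00        53.6585        53.6585
  2        55.00        52.3498       104.6996
  3        55.00        51.0730       153.2189
  4        55.00        49.8273       199.3091
  5        55.00        48.6120       243.0599
  6     1,055.00       909.7232     5,458.3392
  Σ                  1,165.2438     6,212.2853
P = 1,165.2438; D_Mac = 5.33132 half-year periods = 2.66566 yrs; D_mod = 2.66566/(1+0.025) = 2.60064 yrs.
ΔP/P ≈ -D_mod · Δy = -2.60064 × (+0.007) = -0.018205 = -1.8205%.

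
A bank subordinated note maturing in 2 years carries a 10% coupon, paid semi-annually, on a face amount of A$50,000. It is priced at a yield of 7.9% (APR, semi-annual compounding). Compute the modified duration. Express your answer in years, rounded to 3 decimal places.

1.794 years

Periodic yield y = 0.0395. First find Macaulay duration:
  t   CF        PV=CF/(1+0.0395)^t    t·PV
  1     2,500.00     2,405.0024     2,405.0024
  2     2,500.00     2,313.6146     4,627.2293
  3     2,500.00     2,225.6995     6,677.0985
  4    52,500.00    44,963.6262   179,854.5048
  Σ                 51,907.9427   193,563.8350
P = 51,907.9427; Macaulay duration = 193,563.8350 / 51,907.9427 = 3.72898 half-year periods = 1.86449 years.
Modified duration = D_Mac / (1 + y) = 1.86449 / 1.0395 = 1.79364 years.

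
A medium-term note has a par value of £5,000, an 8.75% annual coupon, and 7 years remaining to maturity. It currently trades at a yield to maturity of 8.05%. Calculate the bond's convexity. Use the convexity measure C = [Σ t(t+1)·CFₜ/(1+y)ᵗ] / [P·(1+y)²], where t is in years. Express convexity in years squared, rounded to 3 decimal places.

34.910

With y = 0.0805:
  t   CF        PV=CF/(1+0.0805)^t    t·PV        t(t+1)·PV
  1       437.50       404.9051       404.9051         809.8103
  2       437.50       374.7387       749.4773       2,248.4320
  3       437.50       346.8197     1,040.4591       4,161.8363
  4       437.50       320.9807     1,283.9230       6,419.6148
  5       437.50       297.0669     1,485.3343       8,912.0057
  6       437.50       274.9346     1,649.6077      11,547.2540
  7     5,437.50     3,162.4660    22,137.2623     177,098.0986
  Σ                  5,181.9118    28,750.9688     211,197.0517
P = 5,181.9118.
Convexity = Σ t(t+1)·PV / [P·(1+y)²] = 211,197.0517 / (5,181.9118 × 1.167480) = 34.90988.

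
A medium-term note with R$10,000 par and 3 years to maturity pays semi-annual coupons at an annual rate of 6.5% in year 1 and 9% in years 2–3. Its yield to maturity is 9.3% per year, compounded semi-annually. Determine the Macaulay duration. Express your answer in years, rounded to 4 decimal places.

Periodic yield y = 0.0465. Discount each cash flow and weight by its period:
  t   CF        PV=CF/(1+0.0465)^t    t·PV
  1       325.00       310.5590       310.5590
  2       325.00       296.7597       593.5194
  3       450.00       392.6402     1,177.9207
  4       450.00       375.1937     1,500.7750
  5       450.00       358.5224     1,792.6122
  6    10,450.00     7,955.7457    47,734.4744
  Σ                  9,689.4209    53,109.8607
Price P = Σ PV = 9,689.4209.
Macaulay duration = Σ(t·PV) / P = 53,109.8607 / 9,689.4209 = 5.48122 half-year periods.
In years: 5.48122 / 2 = 2.74061 years.

2.7406 years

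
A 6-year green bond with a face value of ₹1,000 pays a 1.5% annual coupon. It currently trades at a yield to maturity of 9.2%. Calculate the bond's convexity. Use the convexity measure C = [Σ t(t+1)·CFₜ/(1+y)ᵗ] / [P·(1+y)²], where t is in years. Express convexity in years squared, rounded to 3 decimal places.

33.055

With y = 0.092:
  t   CF        PV=CF/(1+0.092)^t    t·PV        t(t+1)·PV
  1        15.00        13.7363        13.7363          27.4725
  2        15.00        12.5790        25.1580          75.4740
  3        15.00        11.5192        34.5577         138.2307
  4        15.00        10.5487        42.1950         210.9749
  5        15.00         9.6600        48.3001         289.8006
  6     1,015.00       598.5910     3,591.5462      25,140.8237
  Σ                    656.6343     3,755.4933      25,882.7764
P = 656.6343.
Convexity = Σ t(t+1)·PV / [P·(1+y)²] = 25,882.7764 / (656.6343 × 1.192464) = 33.05537.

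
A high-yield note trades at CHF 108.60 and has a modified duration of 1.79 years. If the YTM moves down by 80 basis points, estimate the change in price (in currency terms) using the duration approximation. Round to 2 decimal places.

Duration approximation: ΔP/P ≈ -D_mod · Δy = -1.79 × (-0.008) = +0.014320.
ΔP ≈ 108.60 × (+0.014320) = +1.555152.

+CHF 1.56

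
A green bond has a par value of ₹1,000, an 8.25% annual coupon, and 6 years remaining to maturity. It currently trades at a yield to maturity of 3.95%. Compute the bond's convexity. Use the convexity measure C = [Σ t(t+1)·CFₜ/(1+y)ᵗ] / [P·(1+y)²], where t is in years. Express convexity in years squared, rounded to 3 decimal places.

With y = 0.0395:
  t   CF        PV=CF/(1+0.0395)^t    t·PV        t(t+1)·PV
  1        82.50        79.3651        79.3651         158.7302
  2        82.50        76.3493       152.6986         458.0957
  3        82.50        73.4481       220.3443         881.3770
  4        82.50        70.6571       282.6285       1,413.1425
  5        82.50        67.9722       339.8611       2,039.1667
  6     1,082.50       857.9875     5,147.9248      36,035.4735
  Σ                  1,225.7793     6,222.8223      40,985.9857
P = 1,225.7793.
Convexity = Σ t(t+1)·PV / [P·(1+y)²] = 40,985.9857 / (1,225.7793 × 1.080560) = 30.94383.

30.944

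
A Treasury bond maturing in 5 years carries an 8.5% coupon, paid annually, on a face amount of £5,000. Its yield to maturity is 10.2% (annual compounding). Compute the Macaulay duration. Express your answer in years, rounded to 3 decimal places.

Periodic yield y = 0.102. Discount each cash flow and weight by its year:
  t   CF        PV=CF/(1+0.102)^t    t·PV
  1       425.00       385.6624       385.6624
  2       425.00       349.9659       699.9318
  3       425.00       317.5734       952.7203
  4       425.00       288.1791     1,152.7166
  5     5,425.00     3,338.0418    16,690.2090
  Σ                  4,679.4227    19,881.2401
Price P = Σ PV = 4,679.4227.
Macaulay duration = Σ(t·PV) / P = 19,881.2401 / 4,679.4227 = 4.24865 years.

4.249 years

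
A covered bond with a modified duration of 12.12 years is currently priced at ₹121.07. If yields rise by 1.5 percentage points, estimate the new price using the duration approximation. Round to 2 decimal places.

₹99.06

Duration approximation: ΔP/P ≈ -D_mod · Δy = -12.12 × (+0.015) = -0.181800.
New price ≈ 121.07 × (1 - 0.181800) = 99.059474.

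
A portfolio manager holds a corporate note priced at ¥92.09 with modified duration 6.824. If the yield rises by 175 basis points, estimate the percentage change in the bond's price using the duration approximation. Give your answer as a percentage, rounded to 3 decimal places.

-11.942%

Duration approximation: ΔP/P ≈ -D_mod · Δy = -6.824 × (+0.0175) = -0.119420.
As a percentage: -11.9420%.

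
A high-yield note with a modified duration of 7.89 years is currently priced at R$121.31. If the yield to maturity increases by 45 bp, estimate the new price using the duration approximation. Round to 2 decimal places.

Duration approximation: ΔP/P ≈ -D_mod · Δy = -7.89 × (+0.0045) = -0.035505.
New price ≈ 121.31 × (1 - 0.035505) = 117.00288845.

R$117.00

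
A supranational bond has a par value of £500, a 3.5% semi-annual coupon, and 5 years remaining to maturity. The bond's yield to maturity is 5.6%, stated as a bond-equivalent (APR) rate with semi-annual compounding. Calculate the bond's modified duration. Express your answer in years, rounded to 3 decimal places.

Periodic yield y = 0.028. First find Macaulay duration:
  t   CF        PV=CF/(1+0.028)^t    t·PV
  1         8.75         8.5117         8.5117
  2         8.75         8.2798        16.5597
  3         8.75         8.0543        24.1630
  4         8.75         7.8349        31.3398
  5         8.75         7.6215        38.1077
  6         8.75         7.4139        44.4837
  7         8.75         7.2120        50.4841
  8         8.75         7.0156        56.1246
  9         8.75         6.8245        61.4204
  10      508.75       385.9875     3,859.8753
  Σ                    454.7558     4,191.0697
P = 454.7558; Macaulay duration = 4,191.0697 / 454.7558 = 9.21609 half-year periods = 4.60804 years.
Modified duration = D_Mac / (1 + y) = 4.60804 / 1.028 = 4.48253 years.

4.483 years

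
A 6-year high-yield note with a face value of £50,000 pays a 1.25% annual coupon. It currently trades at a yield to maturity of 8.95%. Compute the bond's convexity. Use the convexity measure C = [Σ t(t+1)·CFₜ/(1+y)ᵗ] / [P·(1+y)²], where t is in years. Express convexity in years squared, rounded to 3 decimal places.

With y = 0.0895:
  t   CF        PV=CF/(1+0.0895)^t    t·PV        t(t+1)·PV
  1       625.00       573.6576       573.6576       1,147.3153
  2       625.00       526.5329     1,053.0659       3,159.1977
  3       625.00       483.2794     1,449.8383       5,799.3532
  4       625.00       443.5791     1,774.3164       8,871.5821
  5       625.00       407.1401     2,035.7003      12,214.2020
  6    50,625.00    30,269.2478   181,615.4868   1,271,308.4076
  Σ                 32,703.4370   188,502.0654   1,302,500.0578
P = 32,703.4370.
Convexity = Σ t(t+1)·PV / [P·(1+y)²] = 1,302,500.0578 / (32,703.4370 × 1.187010) = 33.55289.

33.553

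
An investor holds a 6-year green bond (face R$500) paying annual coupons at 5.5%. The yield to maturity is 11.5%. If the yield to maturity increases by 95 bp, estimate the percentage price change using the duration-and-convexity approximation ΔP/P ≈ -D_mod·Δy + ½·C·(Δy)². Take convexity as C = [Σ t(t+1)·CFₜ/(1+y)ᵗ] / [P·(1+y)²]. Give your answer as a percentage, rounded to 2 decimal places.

-4.25%

With y = 0.115:
  t   CF        PV=CF/(1+0.115)^t    t·PV        t(t+1)·PV
  1        27.50        24.6637        24.6637          49.3274
  2        27.50        22.1199        44.2398         132.7193
  3        27.50        19.8385        59.5154         238.0616
  4        27.50        17.7923        71.1694         355.8469
  5        27.50        15.9573        79.7863         478.7178
  6       527.50       274.5195     1,647.1172      11,529.8206
  Σ                    374.8912     1,926.4918      12,784.4937
P = 374.8912; D_Mac = 5.13880 yrs; D_mod = 4.60879 yrs; C = 27.43017.
Duration effect: -4.60879 × (+0.0095) = -0.043784
Convexity effect: 0.5 × 27.43017 × (0.0095)² = +0.0012378
ΔP/P ≈ -0.043784 + 0.0012378 = -0.042546 = -4.2546%.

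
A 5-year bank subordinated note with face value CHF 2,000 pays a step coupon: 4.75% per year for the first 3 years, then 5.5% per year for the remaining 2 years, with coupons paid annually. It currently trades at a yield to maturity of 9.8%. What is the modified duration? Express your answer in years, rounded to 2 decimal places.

4.11 years

Periodic yield y = 0.098. First find Macaulay duration:
  t   CF        PV=CF/(1+0.098)^t    t·PV
  1        95.00        86.5209        86.5209
  2        95.00        78.7987       157.5974
  3        95.00        71.7656       215.2969
  4       110.00        75.6804       302.7215
  5     2,110.00     1,322.1196     6,610.5982
  Σ                  1,634.8853     7,372.7349
P = 1,634.8853; Macaulay duration = 7,372.7349 / 1,634.8853 = 4.50963 years.
Modified duration = D_Mac / (1 + y) = 4.50963 / 1.098 = 4.10714 years.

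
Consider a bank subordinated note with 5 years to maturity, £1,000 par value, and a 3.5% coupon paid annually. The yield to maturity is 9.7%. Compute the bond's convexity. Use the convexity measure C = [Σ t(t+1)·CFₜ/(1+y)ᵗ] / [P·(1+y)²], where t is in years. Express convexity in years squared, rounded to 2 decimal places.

22.41

With y = 0.097:
  t   CF        PV=CF/(1+0.097)^t    t·PV        t(t+1)·PV
  1        35.00        31.9052        31.9052          63.8104
  2        35.00        29.0840        58.1681         174.5043
  3        35.00        26.5123        79.5370         318.1482
  4        35.00        24.1680        96.6722         483.3609
  5     1,035.00       651.4892     3,257.4459      19,544.6756
  Σ                    763.1588     3,523.7284      20,584.4993
P = 763.1588.
Convexity = Σ t(t+1)·PV / [P·(1+y)²] = 20,584.4993 / (763.1588 × 1.203409) = 22.41363.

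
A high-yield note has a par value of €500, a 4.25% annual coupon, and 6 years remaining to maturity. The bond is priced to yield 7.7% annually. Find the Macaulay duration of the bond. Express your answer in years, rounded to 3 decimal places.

5.358 years

Periodic yield y = 0.077. Discount each cash flow and weight by its year:
  t   CF        PV=CF/(1+0.077)^t    t·PV
  1        21.25        19.7307        19.7307
  2        21.25        18.3201        36.6402
  3        21.25        17.0103        51.0309
  4        21.25        15.7941        63.1766
  5        21.25        14.6649        73.3247
  6       521.25       334.0041     2,004.0248
  Σ                    419.5243     2,247.9279
Price P = Σ PV = 419.5243.
Macaulay duration = Σ(t·PV) / P = 2,247.9279 / 419.5243 = 5.35828 years.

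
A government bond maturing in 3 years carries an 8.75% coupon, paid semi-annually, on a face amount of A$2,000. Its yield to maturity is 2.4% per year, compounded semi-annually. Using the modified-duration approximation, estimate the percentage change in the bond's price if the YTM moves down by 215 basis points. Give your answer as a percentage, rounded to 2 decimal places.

+5.80%

Periodic yield y = 0.012. Modified duration first:
  t   CF        PV=CF/(1+0.012)^t    t·PV
  1        87.50        86.4625        86.4625
  2        87.50        85.4372       170.8744
  3        87.50        84.4241       253.2723
  4        87.50        83.4230       333.6922
  5        87.50        82.4338       412.1692
  6     2,087.50     1,943.3159    11,659.8955
  Σ                  2,365.4966    12,916.3661
P = 2,365.4966; D_Mac = 5.46032 half-year periods = 2.73016 yrs; D_mod = 2.73016/(1+0.012) = 2.69779 yrs.
ΔP/P ≈ -D_mod · Δy = -2.69779 × (-0.0215) = +0.058002 = +5.8002%.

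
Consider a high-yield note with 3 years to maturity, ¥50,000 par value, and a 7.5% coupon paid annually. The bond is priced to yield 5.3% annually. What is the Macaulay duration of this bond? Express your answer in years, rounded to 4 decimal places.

Periodic yield y = 0.053. Discount each cash flow and weight by its year:
  t   CF        PV=CF/(1+0.053)^t    t·PV
  1     3,750.00     3,561.2536     3,561.2536
  2     3,750.00     3,382.0072     6,764.0144
  3    53,750.00    46,035.5520   138,106.6560
  Σ                 52,978.8127   148,431.9239
Price P = Σ PV = 52,978.8127.
Macaulay duration = Σ(t·PV) / P = 148,431.9239 / 52,978.8127 = 2.80172 years.

2.8017 years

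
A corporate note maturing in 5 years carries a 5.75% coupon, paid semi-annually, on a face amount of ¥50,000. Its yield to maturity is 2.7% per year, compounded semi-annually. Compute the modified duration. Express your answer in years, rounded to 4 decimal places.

Periodic yield y = 0.0135. First find Macaulay duration:
  t   CF        PV=CF/(1+0.0135)^t    t·PV
  1     1,437.50     1,418.3522     1,418.3522
  2     1,437.50     1,399.4595     2,798.9191
  3     1,437.50     1,380.8185     4,142.4555
  4     1,437.50     1,362.4257     5,449.7030
  5     1,437.50     1,344.2780     6,721.3900
  6     1,437.50     1,326.3720     7,958.2318
  7     1,437.50     1,308.7045     9,160.9312
  8     1,437.50     1,291.2723    10,330.1783
  9     1,437.50     1,274.0723    11,466.6508
  10   51,437.50    44,982.3688   449,823.6884
  Σ                 57,088.1239   509,270.5001
P = 57,088.1239; Macaulay duration = 509,270.5001 / 57,088.1239 = 8.92078 half-year periods = 4.46039 years.
Modified duration = D_Mac / (1 + y) = 4.46039 / 1.0135 = 4.40098 years.

4.4010 years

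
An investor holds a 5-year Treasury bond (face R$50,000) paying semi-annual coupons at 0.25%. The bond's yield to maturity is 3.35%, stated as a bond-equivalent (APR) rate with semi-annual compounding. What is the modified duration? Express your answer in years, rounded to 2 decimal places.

4.89 years

Periodic yield y = 0.01675. First find Macaulay duration:
  t   CF        PV=CF/(1+0.01675)^t    t·PV
  1        62.50        61.4704        61.4704
  2        62.50        60.4577       120.9154
  3        62.50        59.4617       178.3852
  4        62.50        58.4821       233.9286
  5        62.50        57.5187       287.5935
  6        62.50        56.5711       339.4268
  7        62.50        55.6392       389.4743
  8        62.50        54.7226       437.7806
  9        62.50        53.8211       484.3897
  10   50,062.50    42,400.4751   424,004.7508
  Σ                 42,918.6197   426,538.1153
P = 42,918.6197; Macaulay duration = 426,538.1153 / 42,918.6197 = 9.93830 half-year periods = 4.96915 years.
Modified duration = D_Mac / (1 + y) = 4.96915 / 1.01675 = 4.88729 years.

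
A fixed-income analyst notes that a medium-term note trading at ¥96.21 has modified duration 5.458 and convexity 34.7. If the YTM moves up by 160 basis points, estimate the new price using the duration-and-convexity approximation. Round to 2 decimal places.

Duration effect: -D_mod·Δy = -5.458 × (+0.016) = -0.087328
Convexity effect: ½·C·(Δy)² = 0.5 × 34.7 × (0.016)² = +0.0044416
ΔP/P ≈ -0.087328 + 0.0044416 = -0.0828864
New price ≈ 96.21 × (1 - 0.0828864) = 88.235499456.

¥88.24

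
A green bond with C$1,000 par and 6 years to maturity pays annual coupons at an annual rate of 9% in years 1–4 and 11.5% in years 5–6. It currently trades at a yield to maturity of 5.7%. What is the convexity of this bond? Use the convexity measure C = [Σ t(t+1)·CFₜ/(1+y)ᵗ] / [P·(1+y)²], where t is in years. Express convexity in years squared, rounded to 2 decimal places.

29.23

With y = 0.057:
  t   CF        PV=CF/(1+0.057)^t    t·PV        t(t+1)·PV
  1        90.00        85.1466        85.1466         170.2933
  2        90.00        80.5550       161.1100         483.3300
  3        90.00        76.2110       228.6329         914.5318
  4        90.00        72.1012       288.4048       1,442.0242
  5       115.00        87.1611       435.8057       2,614.8342
  6     1,115.00       799.5119     4,797.0715      33,579.5007
  Σ                  1,200.6869     5,996.1717      39,204.5142
P = 1,200.6869.
Convexity = Σ t(t+1)·PV / [P·(1+y)²] = 39,204.5142 / (1,200.6869 × 1.117249) = 29.22512.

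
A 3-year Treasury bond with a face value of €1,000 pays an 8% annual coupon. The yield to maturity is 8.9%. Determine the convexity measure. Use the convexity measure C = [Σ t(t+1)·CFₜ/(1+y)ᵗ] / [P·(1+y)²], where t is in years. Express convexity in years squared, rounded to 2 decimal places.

9.14

With y = 0.089:
  t   CF        PV=CF/(1+0.089)^t    t·PV        t(t+1)·PV
  1        80.00        73.4619        73.4619         146.9238
  2        80.00        67.4581       134.9162         404.7487
  3     1,080.00       836.2577     2,508.7730      10,035.0921
  Σ                    977.1777     2,717.1512      10,586.7646
P = 977.1777.
Convexity = Σ t(t+1)·PV / [P·(1+y)²] = 10,586.7646 / (977.1777 × 1.185921) = 9.13553.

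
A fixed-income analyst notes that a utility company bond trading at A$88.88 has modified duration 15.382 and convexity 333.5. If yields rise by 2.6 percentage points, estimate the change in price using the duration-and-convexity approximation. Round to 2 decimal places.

Duration effect: -D_mod·Δy = -15.382 × (+0.026) = -0.399932
Convexity effect: ½·C·(Δy)² = 0.5 × 333.5 × (0.026)² = +0.1127230
ΔP/P ≈ -0.399932 + 0.1127230 = -0.287209
ΔP ≈ 88.88 × (-0.287209) = -25.52713592.

-A$25.53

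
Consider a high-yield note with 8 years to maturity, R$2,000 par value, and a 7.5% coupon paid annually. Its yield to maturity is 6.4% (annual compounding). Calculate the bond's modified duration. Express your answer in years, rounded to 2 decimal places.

Periodic yield y = 0.064. First find Macaulay duration:
  t   CF        PV=CF/(1+0.064)^t    t·PV
  1       150.00       140.9774       140.9774
  2       150.00       132.4976       264.9952
  3       150.00       124.5278       373.5835
  4       150.00       117.0374       468.1497
  5       150.00       109.9976       549.9879
  6       150.00       103.3812       620.2871
  7       150.00        97.1628       680.1394
  8     2,150.00     1,308.8969    10,471.1751
  Σ                  2,134.4787    13,569.2952
P = 2,134.4787; Macaulay duration = 13,569.2952 / 2,134.4787 = 6.35719 years.
Modified duration = D_Mac / (1 + y) = 6.35719 / 1.064 = 5.97481 years.

5.97 years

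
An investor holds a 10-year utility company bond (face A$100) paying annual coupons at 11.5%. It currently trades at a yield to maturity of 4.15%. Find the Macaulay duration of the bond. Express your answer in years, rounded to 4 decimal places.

7.1880 years

Periodic yield y = 0.0415. Discount each cash flow and weight by its year:
  t   CF        PV=CF/(1+0.0415)^t    t·PV
  1        11.50        11.0418        11.0418
  2        11.50        10.6018        21.2036
  3        11.50        10.1793        30.5380
  4        11.50         9.7737        39.0950
  5        11.50         9.3843        46.9215
  6        11.50         9.0104        54.0622
  7        11.50         8.6513        60.5593
  8        11.50         8.3066        66.4529
  9        11.50         7.9756        71.7806
  10      111.50        74.2475       742.4755
  Σ                    159.1724     1,144.1302
Price P = Σ PV = 159.1724.
Macaulay duration = Σ(t·PV) / P = 1,144.1302 / 159.1724 = 7.18799 years.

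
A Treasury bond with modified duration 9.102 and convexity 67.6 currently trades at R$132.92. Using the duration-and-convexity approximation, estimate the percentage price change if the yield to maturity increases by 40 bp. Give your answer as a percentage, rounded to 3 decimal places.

Duration effect: -D_mod·Δy = -9.102 × (+0.004) = -0.036408
Convexity effect: ½·C·(Δy)² = 0.5 × 67.6 × (0.004)² = +0.0005408
ΔP/P ≈ -0.036408 + 0.0005408 = -0.0358672
= -3.58672%.

-3.587%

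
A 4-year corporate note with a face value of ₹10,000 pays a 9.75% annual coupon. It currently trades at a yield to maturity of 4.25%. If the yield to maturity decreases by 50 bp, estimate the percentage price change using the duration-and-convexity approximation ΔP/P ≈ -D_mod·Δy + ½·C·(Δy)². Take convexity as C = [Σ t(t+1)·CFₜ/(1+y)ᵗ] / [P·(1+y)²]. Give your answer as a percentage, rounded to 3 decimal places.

With y = 0.0425:
  t   CF        PV=CF/(1+0.0425)^t    t·PV        t(t+1)·PV
  1       975.00       935.2518       935.2518       1,870.5036
  2       975.00       897.1240     1,794.2481       5,382.7442
  3       975.00       860.5506     2,581.6519      10,326.6075
  4    10,975.00     9,291.8090    37,167.2360     185,836.1802
  Σ                 11,984.7355    42,478.3878     203,416.0354
P = 11,984.7355; D_Mac = 3.54437 yrs; D_mod = 3.39988 yrs; C = 15.61725.
Duration effect: -3.39988 × (-0.005) = +0.016999
Convexity effect: 0.5 × 15.61725 × (-0.005)² = +0.0001952
ΔP/P ≈ +0.016999 + 0.0001952 = +0.017195 = +1.7195%.

+1.719%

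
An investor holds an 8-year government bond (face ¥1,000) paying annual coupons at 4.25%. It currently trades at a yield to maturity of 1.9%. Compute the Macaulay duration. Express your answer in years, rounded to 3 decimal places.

Periodic yield y = 0.019. Discount each cash flow and weight by its year:
  t   CF        PV=CF/(1+0.019)^t    t·PV
  1        42.50        41.7076        41.7076
  2        42.50        40.9299        81.8598
  3        42.50        40.1667       120.5002
  4        42.50        39.4178       157.6711
  5        42.50        38.6828       193.4140
  6        42.50        37.9615       227.7692
  7        42.50        37.2537       260.7760
  8     1,042.50       896.7731     7,174.1851
  Σ                  1,172.8932     8,257.8831
Price P = Σ PV = 1,172.8932.
Macaulay duration = Σ(t·PV) / P = 8,257.8831 / 1,172.8932 = 7.04061 years.

7.041 years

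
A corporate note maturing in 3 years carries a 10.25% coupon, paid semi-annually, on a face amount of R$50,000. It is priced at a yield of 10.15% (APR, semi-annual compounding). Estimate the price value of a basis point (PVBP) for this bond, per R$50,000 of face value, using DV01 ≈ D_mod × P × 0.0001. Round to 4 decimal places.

Periodic yield y = 0.05075.
  t   CF        PV=CF/(1+0.05075)^t    t·PV
  1     2,562.50     2,438.7342     2,438.7342
  2     2,562.50     2,320.9462     4,641.8924
  3     2,562.50     2,208.8472     6,626.5417
  4     2,562.50     2,102.1625     8,408.6499
  5     2,562.50     2,000.6305    10,003.1524
  6    52,562.50    39,055.2679   234,331.6073
  Σ                 50,126.5885   266,450.5780
P = 50,126.5885; D_Mac = 5.31555 half-year periods = 2.65778 yrs; D_mod = 2.52941 yrs.
DV01 ≈ 2.52941 × 50,126.5885 × 0.0001 = 12.679066.

R$12.6791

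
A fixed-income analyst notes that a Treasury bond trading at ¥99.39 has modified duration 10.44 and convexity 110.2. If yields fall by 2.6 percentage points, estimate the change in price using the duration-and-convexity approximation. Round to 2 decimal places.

Duration effect: -D_mod·Δy = -10.44 × (-0.026) = +0.271440
Convexity effect: ½·C·(Δy)² = 0.5 × 110.2 × (-0.026)² = +0.0372476
ΔP/P ≈ +0.271440 + 0.0372476 = +0.3086876
ΔP ≈ 99.39 × (+0.3086876) = +30.680460564.

+¥30.68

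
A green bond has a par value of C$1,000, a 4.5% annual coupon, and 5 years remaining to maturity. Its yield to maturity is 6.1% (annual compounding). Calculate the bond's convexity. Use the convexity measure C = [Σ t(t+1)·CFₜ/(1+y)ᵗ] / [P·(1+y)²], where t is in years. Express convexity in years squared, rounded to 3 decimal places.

23.621

With y = 0.061:
  t   CF        PV=CF/(1+0.061)^t    t·PV        t(t+1)·PV
  1        45.00        42.4128        42.4128          84.8256
  2        45.00        39.9744        79.9488         239.8463
  3        45.00        37.6761       113.0284         452.1136
  4        45.00        35.5100       142.0401         710.2005
  5     1,045.00       777.2118     3,886.0589      23,316.3532
  Σ                    932.7851     4,263.4890      24,803.3393
P = 932.7851.
Convexity = Σ t(t+1)·PV / [P·(1+y)²] = 24,803.3393 / (932.7851 × 1.125721) = 23.62097.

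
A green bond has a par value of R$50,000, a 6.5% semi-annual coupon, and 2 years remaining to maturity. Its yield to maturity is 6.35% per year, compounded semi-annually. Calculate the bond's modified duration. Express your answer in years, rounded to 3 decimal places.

1.849 years

Periodic yield y = 0.03175. First find Macaulay duration:
  t   CF        PV=CF/(1+0.03175)^t    t·PV
  1     1,625.00     1,574.9939     1,574.9939
  2     1,625.00     1,526.5267     3,053.0534
  3     1,625.00     1,479.5510     4,438.6529
  4    51,625.00    45,557.7382   182,230.9528
  Σ                 50,138.8098   191,297.6531
P = 50,138.8098; Macaulay duration = 191,297.6531 / 50,138.8098 = 3.81536 half-year periods = 1.90768 years.
Modified duration = D_Mac / (1 + y) = 1.90768 / 1.03175 = 1.84898 years.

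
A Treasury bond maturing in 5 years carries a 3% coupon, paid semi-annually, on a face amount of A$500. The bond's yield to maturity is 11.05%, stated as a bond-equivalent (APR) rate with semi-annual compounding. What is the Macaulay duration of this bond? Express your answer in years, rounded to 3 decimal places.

Periodic yield y = 0.05525. Discount each cash flow and weight by its period:
  t   CF        PV=CF/(1+0.05525)^t    t·PV
  1         7.50         7.1073         7.1073
  2         7.50         6.7352        13.4704
  3         7.50         6.3826        19.1477
  4         7.50         6.0484        24.1936
  5         7.50         5.7317        28.6586
  6         7.50         5.4316        32.5897
  7         7.50         5.1472        36.0306
  8         7.50         4.8777        39.0219
  9         7.50         4.6224        41.6012
  10      507.50       296.4029     2,964.0289
  Σ                    348.4870     3,205.8499
Price P = Σ PV = 348.4870.
Macaulay duration = Σ(t·PV) / P = 3,205.8499 / 348.4870 = 9.19934 half-year periods.
In years: 9.19934 / 2 = 4.59967 years.

4.600 years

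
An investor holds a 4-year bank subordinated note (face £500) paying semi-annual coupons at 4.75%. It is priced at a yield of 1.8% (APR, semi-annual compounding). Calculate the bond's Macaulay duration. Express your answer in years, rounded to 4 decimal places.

3.7092 years

Periodic yield y = 0.009. Discount each cash flow and weight by its period:
  t   CF        PV=CF/(1+0.009)^t    t·PV
  1       11.875        11.7691        11.7691
  2       11.875        11.6641        23.3282
  3       11.875        11.5601        34.6802
  4       11.875        11.4569        45.8278
  5       11.875        11.3548        56.7738
  6       11.875        11.2535        67.5208
  7       11.875        11.1531        78.0717
  8      511.875       476.4689     3,811.7515
  Σ                    556.6804     4,129.7230
Price P = Σ PV = 556.6804.
Macaulay duration = Σ(t·PV) / P = 4,129.7230 / 556.6804 = 7.41848 half-year periods.
In years: 7.41848 / 2 = 3.70924 years.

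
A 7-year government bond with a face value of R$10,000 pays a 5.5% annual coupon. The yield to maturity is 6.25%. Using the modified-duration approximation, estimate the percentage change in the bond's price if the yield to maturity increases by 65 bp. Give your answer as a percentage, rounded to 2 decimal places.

Periodic yield y = 0.0625. Modified duration first:
  t   CF        PV=CF/(1+0.0625)^t    t·PV
  1       550.00       517.6471       517.6471
  2       550.00       487.1972       974.3945
  3       550.00       458.5386     1,375.6157
  4       550.00       431.5657     1,726.2629
  5       550.00       406.1795     2,030.8975
  6       550.00       382.2866     2,293.7195
  7    10,550.00     6,901.6016    48,311.2115
  Σ                  9,585.0163    57,229.7486
P = 9,585.0163; D_Mac = 5.97075 yrs; D_mod = 5.97075/(1+0.0625) = 5.61953 yrs.
ΔP/P ≈ -D_mod · Δy = -5.61953 × (+0.0065) = -0.036527 = -3.6527%.

-3.65%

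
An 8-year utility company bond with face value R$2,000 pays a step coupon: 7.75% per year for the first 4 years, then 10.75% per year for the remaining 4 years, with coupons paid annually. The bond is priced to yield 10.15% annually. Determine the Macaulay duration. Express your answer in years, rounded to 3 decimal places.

Periodic yield y = 0.1015. Discount each cash flow and weight by its year:
  t   CF        PV=CF/(1+0.1015)^t    t·PV
  1       155.00       140.7172       140.7172
  2       155.00       127.7505       255.5011
  3       155.00       115.9787       347.9361
  4       155.00       105.2916       421.1664
  5       215.00       132.5916       662.9579
  6       215.00       120.3737       722.2419
  7       215.00       109.2816       764.9710
  8     2,215.00     1,022.1102     8,176.8815
  Σ                  1,874.0950    11,492.3731
Price P = Σ PV = 1,874.0950.
Macaulay duration = Σ(t·PV) / P = 11,492.3731 / 1,874.0950 = 6.13223 years.

6.132 years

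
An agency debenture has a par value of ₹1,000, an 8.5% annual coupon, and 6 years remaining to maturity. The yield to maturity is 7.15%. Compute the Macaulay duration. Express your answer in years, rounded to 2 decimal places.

4.98 years

Periodic yield y = 0.0715. Discount each cash flow and weight by its year:
  t   CF        PV=CF/(1+0.0715)^t    t·PV
  1        85.00        79.3280        79.3280
  2        85.00        74.0346       148.0691
  3        85.00        69.0943       207.2830
  4        85.00        64.4837       257.9350
  5        85.00        60.1808       300.9041
  6     1,085.00       716.9299     4,301.5793
  Σ                  1,064.0514     5,295.0985
Price P = Σ PV = 1,064.0514.
Macaulay duration = Σ(t·PV) / P = 5,295.0985 / 1,064.0514 = 4.97636 years.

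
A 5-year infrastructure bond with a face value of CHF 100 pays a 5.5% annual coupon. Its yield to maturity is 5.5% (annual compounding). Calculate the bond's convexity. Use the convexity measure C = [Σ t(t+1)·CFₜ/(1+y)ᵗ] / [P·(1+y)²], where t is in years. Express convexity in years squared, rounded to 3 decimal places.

With y = 0.055:
  t   CF        PV=CF/(1+0.055)^t    t·PV        t(t+1)·PV
  1         5.50         5.2133         5.2133          10.4265
  2         5.50         4.9415         9.8830          29.6489
  3         5.50         4.6839        14.0516          56.2065
  4         5.50         4.4397        17.7588          88.7938
  5       105.50        80.7217       403.6084       2,421.6502
  Σ                    100.0000       450.5150       2,606.7260
P = 100.0000.
Convexity = Σ t(t+1)·PV / [P·(1+y)²] = 2,606.7260 / (100.0000 × 1.113025) = 23.42019.

23.420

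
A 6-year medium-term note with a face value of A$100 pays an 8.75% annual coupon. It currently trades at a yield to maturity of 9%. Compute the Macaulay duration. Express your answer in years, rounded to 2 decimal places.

4.91 years

Periodic yield y = 0.09. Discount each cash flow and weight by its year:
  t   CF        PV=CF/(1+0.09)^t    t·PV
  1         8.75         8.0275         8.0275
  2         8.75         7.3647        14.7294
  3         8.75         6.7566        20.2698
  4         8.75         6.1987        24.7949
  5         8.75         5.6869        28.4345
  6       108.75        64.8441       389.0644
  Σ                     98.8785       485.3206
Price P = Σ PV = 98.8785.
Macaulay duration = Σ(t·PV) / P = 485.3206 / 98.8785 = 4.90825 years.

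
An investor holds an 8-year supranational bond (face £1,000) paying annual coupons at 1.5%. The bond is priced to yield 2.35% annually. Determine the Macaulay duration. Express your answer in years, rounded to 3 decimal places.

7.582 years

Periodic yield y = 0.0235. Discount each cash flow and weight by its year:
  t   CF        PV=CF/(1+0.0235)^t    t·PV
  1        15.00        14.6556        14.6556
  2        15.00        14.3191        28.6382
  3        15.00        13.9903        41.9710
  4        15.00        13.6691        54.6764
  5        15.00        13.3553        66.7763
  6        15.00        13.0486        78.2916
  7        15.00        12.7490        89.2430
  8     1,015.00       842.8752     6,743.0015
  Σ                    938.6622     7,117.2535
Price P = Σ PV = 938.6622.
Macaulay duration = Σ(t·PV) / P = 7,117.2535 / 938.6622 = 7.58234 years.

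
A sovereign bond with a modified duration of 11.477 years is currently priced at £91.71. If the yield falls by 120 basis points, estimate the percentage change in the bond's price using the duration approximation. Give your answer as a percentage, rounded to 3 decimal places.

Duration approximation: ΔP/P ≈ -D_mod · Δy = -11.477 × (-0.012) = +0.137724.
As a percentage: +13.7724%.

+13.772%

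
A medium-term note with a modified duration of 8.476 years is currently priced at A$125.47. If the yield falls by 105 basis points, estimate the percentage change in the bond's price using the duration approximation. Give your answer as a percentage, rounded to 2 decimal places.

+8.90%

Duration approximation: ΔP/P ≈ -D_mod · Δy = -8.476 × (-0.0105) = +0.088998.
As a percentage: +8.8998%.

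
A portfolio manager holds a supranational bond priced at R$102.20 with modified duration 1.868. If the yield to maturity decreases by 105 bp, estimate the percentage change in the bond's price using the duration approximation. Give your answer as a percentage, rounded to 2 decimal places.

Duration approximation: ΔP/P ≈ -D_mod · Δy = -1.868 × (-0.0105) = +0.019614.
As a percentage: +1.9614%.

+1.96%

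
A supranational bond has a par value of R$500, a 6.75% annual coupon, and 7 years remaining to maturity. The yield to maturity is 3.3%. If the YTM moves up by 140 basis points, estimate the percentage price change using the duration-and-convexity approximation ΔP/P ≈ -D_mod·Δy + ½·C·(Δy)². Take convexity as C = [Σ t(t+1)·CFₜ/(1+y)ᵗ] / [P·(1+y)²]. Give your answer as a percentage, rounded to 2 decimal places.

-7.62%

With y = 0.033:
  t   CF        PV=CF/(1+0.033)^t    t·PV        t(t+1)·PV
  1        33.75        32.6718        32.6718          65.3437
  2        33.75        31.6281        63.2562         189.7686
  3        33.75        30.6177        91.8532         367.4126
  4        33.75        29.6396       118.5584         592.7922
  5        33.75        28.6927       143.4637         860.7825
  6        33.75        27.7761       166.6568       1,166.5978
  7       533.75       425.2415     2,976.6905      23,813.5238
  Σ                    606.2676     3,593.1507      27,056.2211
P = 606.2676; D_Mac = 5.92667 yrs; D_mod = 5.73734 yrs; C = 41.82174.
Duration effect: -5.73734 × (+0.014) = -0.080323
Convexity effect: 0.5 × 41.82174 × (0.014)² = +0.0040985
ΔP/P ≈ -0.080323 + 0.0040985 = -0.076224 = -7.6224%.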